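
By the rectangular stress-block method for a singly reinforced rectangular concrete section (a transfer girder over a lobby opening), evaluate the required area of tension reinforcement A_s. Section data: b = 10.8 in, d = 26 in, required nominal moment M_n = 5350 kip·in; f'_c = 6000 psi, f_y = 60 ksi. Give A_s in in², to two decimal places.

A_s ≈ 3.72 in²

From M_n = 0.85 f'_c a b (d − a/2):
a = d − √(d² − 2M_n/(0.85 f'_c b)) = 26 − √(26² − 2 × 5350/(0.85 × 6 × 10.8)) = 4.051 in.
A_s = 0.85 f'_c a b / f_y = 0.85 × 6 × 4.051 × 10.8 / 60 = 3.719 in².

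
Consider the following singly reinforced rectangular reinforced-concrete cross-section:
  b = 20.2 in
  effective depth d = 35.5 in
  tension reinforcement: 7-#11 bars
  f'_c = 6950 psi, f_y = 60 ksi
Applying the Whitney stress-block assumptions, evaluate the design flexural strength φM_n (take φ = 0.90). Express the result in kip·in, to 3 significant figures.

A_s = 7 × 1.56 = 10.92 in².
T = A_s f_y = 10.92 × 60 = 655.2 kips.
a = T/(0.85 f'_c b) = 655.2/(0.85 × 6.95 × 20.2) = 5.491 in.
M_n = T(d − a/2) = 655.2 × (35.5 − 2.7455) = 21460.7 kip·in.
φM_n = 0.90 × 21460.7 = 19314.6 kip·in.

φM_n ≈ 19300 kip·in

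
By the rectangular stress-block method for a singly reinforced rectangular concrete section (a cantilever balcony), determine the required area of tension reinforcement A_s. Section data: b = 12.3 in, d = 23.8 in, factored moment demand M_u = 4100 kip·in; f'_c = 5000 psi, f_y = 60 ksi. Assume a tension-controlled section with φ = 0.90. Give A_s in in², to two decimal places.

M_n = M_u/φ = 4100/0.90 = 4555.56 kip·in.
From M_n = 0.85 f'_c a b (d − a/2):
a = d − √(d² − 2M_n/(0.85 f'_c b)) = 23.8 − √(23.8² − 2 × 4555.56/(0.85 × 5 × 12.3)) = 3.997 in.
A_s = 0.85 f'_c a b / f_y = 0.85 × 5 × 3.997 × 12.3 / 60 = 3.482 in².

A_s ≈ 3.48 in²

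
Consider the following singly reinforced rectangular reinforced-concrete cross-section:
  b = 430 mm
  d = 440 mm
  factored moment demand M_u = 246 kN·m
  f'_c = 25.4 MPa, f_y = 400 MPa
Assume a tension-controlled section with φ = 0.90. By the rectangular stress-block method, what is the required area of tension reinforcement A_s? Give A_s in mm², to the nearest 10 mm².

M_n = M_u/φ = 246/0.90 = 273.333 kN·m.
With M_n = 0.85 f'_c a b (d − a/2), solve the quadratic for a:
a = d − √(d² − 2M_n/(0.85 f'_c b)) = 440 − √(440² − 2 × 273.333×10⁶/(0.85 × 25.4 × 430)) = 72.96 mm.
A_s = 0.85 f'_c a b / f_y = 0.85 × 25.4 × 72.96 × 430 / 400 = 1693.3 mm².

A_s ≈ 1690 mm²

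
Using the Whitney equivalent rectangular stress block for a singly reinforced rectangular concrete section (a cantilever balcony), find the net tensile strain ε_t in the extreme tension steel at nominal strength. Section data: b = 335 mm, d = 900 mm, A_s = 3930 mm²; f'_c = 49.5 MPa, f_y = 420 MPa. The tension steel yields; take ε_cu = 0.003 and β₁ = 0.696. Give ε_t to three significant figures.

ε_t ≈ 0.0130

a = A_s f_y/(0.85 f'_c b) = 117.10 mm.
β₁ = 0.696, so c = a/β₁ = 117.10/0.696 = 168.25 mm.
From the linear strain diagram with ε_cu = 0.003: ε_t = 0.003 (d − c)/c = 0.003 × (900 − 168.25)/168.25 = 0.0130.
Since ε_t ≥ 0.005, the section is tension-controlled.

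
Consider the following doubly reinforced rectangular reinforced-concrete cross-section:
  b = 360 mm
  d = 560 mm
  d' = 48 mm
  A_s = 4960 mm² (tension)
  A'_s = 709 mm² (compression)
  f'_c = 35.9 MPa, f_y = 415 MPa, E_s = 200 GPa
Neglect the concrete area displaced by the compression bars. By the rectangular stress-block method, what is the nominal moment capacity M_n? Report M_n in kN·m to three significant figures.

M_n ≈ 997 kN·m

Assume both tension and compression steel yield.
Net tension couple steel: A_s − A'_s = 4251 mm².
a = (A_s − A'_s) f_y / (0.85 f'_c b) = 1764165/(0.85 × 35.9 × 360) = 160.59 mm.
c = a/β₁ = 160.59/0.794 = 202.25 mm; ε'_s = 0.003(c − d')/c = 0.0023 ≥ f_y/E_s = 0.0021, so compression steel does yield.
M_n = (A_s − A'_s) f_y (d − a/2) + A'_s f_y (d − d') = [1764165 × (560 − 80.295) + 294235 × (560 − 48)] × 10⁻⁶ = 846.28 + 150.65 = 996.93 kN·m.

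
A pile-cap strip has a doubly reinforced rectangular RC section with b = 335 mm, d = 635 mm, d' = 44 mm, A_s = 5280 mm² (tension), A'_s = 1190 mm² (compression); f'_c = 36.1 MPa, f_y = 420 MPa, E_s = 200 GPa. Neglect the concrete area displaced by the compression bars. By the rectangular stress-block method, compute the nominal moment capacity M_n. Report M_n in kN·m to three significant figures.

Assume both tension and compression steel yield.
Net tension couple steel: A_s − A'_s = 4090 mm².
a = (A_s − A'_s) f_y / (0.85 f'_c b) = 1717800/(0.85 × 36.1 × 335) = 167.11 mm.
c = a/β₁ = 167.11/0.792 = 211.00 mm; ε'_s = 0.003(c − d')/c = 0.0024 ≥ f_y/E_s = 0.0021, so compression steel does yield.
M_n = (A_s − A'_s) f_y (d − a/2) + A'_s f_y (d − d') = [1717800 × (635 − 83.555) + 499800 × (635 − 44)] × 10⁻⁶ = 947.27 + 295.38 = 1242.65 kN·m.

M_n ≈ 1240 kN·m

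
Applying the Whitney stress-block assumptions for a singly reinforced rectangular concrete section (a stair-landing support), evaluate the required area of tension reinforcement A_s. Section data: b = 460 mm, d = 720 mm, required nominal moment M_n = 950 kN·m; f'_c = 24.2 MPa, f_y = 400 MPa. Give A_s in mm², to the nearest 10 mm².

A_s ≈ 3700 mm²

With M_n = 0.85 f'_c a b (d − a/2), solve the quadratic for a:
a = d − √(d² − 2M_n/(0.85 f'_c b)) = 720 − √(720² − 2 × 950×10⁶/(0.85 × 24.2 × 460)) = 156.44 mm.
A_s = 0.85 f'_c a b / f_y = 0.85 × 24.2 × 156.44 × 460 / 400 = 3700.7 mm².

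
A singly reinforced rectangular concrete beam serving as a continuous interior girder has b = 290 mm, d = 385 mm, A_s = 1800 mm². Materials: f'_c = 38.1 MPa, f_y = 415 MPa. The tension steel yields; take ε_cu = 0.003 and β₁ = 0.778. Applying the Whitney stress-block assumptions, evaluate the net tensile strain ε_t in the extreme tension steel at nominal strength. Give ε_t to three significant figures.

a = A_s f_y/(0.85 f'_c b) = 79.54 mm.
β₁ = 0.778, so c = a/β₁ = 79.54/0.778 = 102.24 mm.
From the linear strain diagram with ε_cu = 0.003: ε_t = 0.003 (d − c)/c = 0.003 × (385 − 102.24)/102.24 = 0.00830.
Since ε_t ≥ 0.005, the section is tension-controlled.

ε_t ≈ 0.00830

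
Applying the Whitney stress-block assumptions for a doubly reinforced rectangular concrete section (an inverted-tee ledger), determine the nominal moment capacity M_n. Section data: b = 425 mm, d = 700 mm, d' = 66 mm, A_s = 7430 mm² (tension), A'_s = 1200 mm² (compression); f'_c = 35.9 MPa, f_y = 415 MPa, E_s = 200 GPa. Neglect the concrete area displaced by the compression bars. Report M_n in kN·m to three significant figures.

Assume both tension and compression steel yield.
Net tension couple steel: A_s − A'_s = 6230 mm².
a = (A_s − A'_s) f_y / (0.85 f'_c b) = 2585450/(0.85 × 35.9 × 425) = 199.36 mm.
c = a/β₁ = 199.36/0.794 = 251.08 mm; ε'_s = 0.003(c − d')/c = 0.0022 ≥ f_y/E_s = 0.0021, so compression steel does yield.
M_n = (A_s − A'_s) f_y (d − a/2) + A'_s f_y (d − d') = [2585450 × (700 − 99.68) + 498000 × (700 − 66)] × 10⁻⁶ = 1552.10 + 315.73 = 1867.83 kN·m.

M_n ≈ 1870 kN·m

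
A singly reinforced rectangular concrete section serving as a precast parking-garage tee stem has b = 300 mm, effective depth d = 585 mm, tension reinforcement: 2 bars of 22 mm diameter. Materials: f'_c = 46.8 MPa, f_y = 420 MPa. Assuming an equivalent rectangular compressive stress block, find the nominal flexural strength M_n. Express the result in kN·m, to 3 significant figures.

M_n ≈ 182 kN·m

A_s = 2 × 380 = 760 mm².
T = A_s f_y = 760 × 420 = 319200 N = 319.2 kN.
From C = T: a = T/(0.85 f'_c b) = 319200/(0.85 × 46.8 × 300) = 26.75 mm.
M_n = T(d − a/2) = 319.2 kN × (585 − 13.375) mm = 182.46 kN·m.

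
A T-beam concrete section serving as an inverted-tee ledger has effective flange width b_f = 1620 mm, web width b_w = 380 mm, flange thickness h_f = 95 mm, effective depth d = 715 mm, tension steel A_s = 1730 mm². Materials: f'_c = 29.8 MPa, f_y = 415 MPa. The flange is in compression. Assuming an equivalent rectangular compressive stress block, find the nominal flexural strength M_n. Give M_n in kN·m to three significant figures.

M_n ≈ 507 kN·m

Tension: T = A_s f_y = 1730 × 415 = 717950 N.
Try a within the flange: a = T/(0.85 f'_c b_f) = 717950/(0.85 × 29.8 × 1620) = 17.50 mm.
Since a = 17.50 ≤ h_f = 95 mm, the stress block lies entirely in the flange; analyse as a rectangular beam of width b_f.
M_n = T(d − a/2) = 717950 × (715 − 8.75) = 507.05 × 10⁶ N·mm.
M_n = 507.05 kN·m.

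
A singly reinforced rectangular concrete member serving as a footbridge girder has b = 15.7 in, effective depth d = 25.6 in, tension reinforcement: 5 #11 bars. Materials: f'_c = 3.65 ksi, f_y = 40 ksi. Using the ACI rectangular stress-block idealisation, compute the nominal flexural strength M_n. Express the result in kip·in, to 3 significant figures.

M_n ≈ 6990 kip·in

A_s = 5 × 1.56 = 7.8 in².
T = A_s f_y = 7.8 × 40 = 312 kips.
a = T/(0.85 f'_c b) = 312/(0.85 × 3.65 × 15.7) = 6.405 in.
M_n = T(d − a/2) = 312 × (25.6 − 3.2025) = 6988.0 kip·in.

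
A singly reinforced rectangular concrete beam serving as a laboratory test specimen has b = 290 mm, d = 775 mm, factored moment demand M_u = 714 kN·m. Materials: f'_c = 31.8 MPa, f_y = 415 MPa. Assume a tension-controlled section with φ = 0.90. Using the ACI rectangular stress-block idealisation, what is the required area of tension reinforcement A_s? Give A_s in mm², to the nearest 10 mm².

A_s ≈ 2720 mm²

M_n = M_u/φ = 714/0.90 = 793.333 kN·m.
With M_n = 0.85 f'_c a b (d − a/2), solve the quadratic for a:
a = d − √(d² − 2M_n/(0.85 f'_c b)) = 775 − √(775² − 2 × 793.333×10⁶/(0.85 × 31.8 × 290)) = 143.96 mm.
A_s = 0.85 f'_c a b / f_y = 0.85 × 31.8 × 143.96 × 290 / 415 = 2719.2 mm².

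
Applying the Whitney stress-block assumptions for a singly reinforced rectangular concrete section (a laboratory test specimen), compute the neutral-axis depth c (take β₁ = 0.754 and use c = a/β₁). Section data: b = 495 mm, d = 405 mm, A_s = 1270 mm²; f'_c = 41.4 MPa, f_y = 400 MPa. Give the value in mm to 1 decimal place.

T = A_s f_y = 1270 × 400 = 508000 N = 508 kN.
Setting C = 0.85 f'_c a b equal to T: a = 508000/(0.85 × 41.4 × 495) = 29.163 mm.
With β₁ = 0.754, c = a/β₁ = 29.163/0.754 = 38.7 mm.

c ≈ 38.7 mm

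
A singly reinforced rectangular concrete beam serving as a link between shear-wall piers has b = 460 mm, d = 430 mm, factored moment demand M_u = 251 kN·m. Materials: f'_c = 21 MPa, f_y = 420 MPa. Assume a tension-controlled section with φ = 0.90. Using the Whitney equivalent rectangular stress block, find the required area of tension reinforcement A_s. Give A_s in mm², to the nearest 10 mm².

M_n = M_u/φ = 251/0.90 = 278.889 kN·m.
With M_n = 0.85 f'_c a b (d − a/2), solve the quadratic for a:
a = d − √(d² − 2M_n/(0.85 f'_c b)) = 430 − √(430² − 2 × 278.889×10⁶/(0.85 × 21 × 460)) = 87.99 mm.
A_s = 0.85 f'_c a b / f_y = 0.85 × 21 × 87.99 × 460 / 420 = 1720.2 mm².

A_s ≈ 1720 mm²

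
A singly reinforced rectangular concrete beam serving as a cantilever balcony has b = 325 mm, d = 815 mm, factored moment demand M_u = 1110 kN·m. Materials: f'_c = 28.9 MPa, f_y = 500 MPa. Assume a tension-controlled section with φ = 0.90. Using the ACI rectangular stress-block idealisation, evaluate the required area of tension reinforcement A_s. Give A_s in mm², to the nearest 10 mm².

A_s ≈ 3500 mm²

M_n = M_u/φ = 1110/0.90 = 1233.33 kN·m.
With M_n = 0.85 f'_c a b (d − a/2), solve the quadratic for a:
a = d − √(d² − 2M_n/(0.85 f'_c b)) = 815 − √(815² − 2 × 1233.33×10⁶/(0.85 × 28.9 × 325)) = 218.96 mm.
A_s = 0.85 f'_c a b / f_y = 0.85 × 28.9 × 218.96 × 325 / 500 = 3496.2 mm².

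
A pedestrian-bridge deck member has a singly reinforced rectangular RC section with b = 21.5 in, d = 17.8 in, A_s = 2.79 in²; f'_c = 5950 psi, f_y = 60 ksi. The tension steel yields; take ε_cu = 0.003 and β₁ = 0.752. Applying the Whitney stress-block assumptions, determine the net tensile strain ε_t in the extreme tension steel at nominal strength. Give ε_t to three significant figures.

ε_t ≈ 0.0231

a = A_s f_y/(0.85 f'_c b) = 1.540 in.
β₁ = 0.752, so c = a/β₁ = 1.540/0.752 = 2.048 in.
From the linear strain diagram with ε_cu = 0.003: ε_t = 0.003 (d − c)/c = 0.003 × (17.8 − 2.048)/2.048 = 0.0231.
Since ε_t ≥ 0.005, the section is tension-controlled.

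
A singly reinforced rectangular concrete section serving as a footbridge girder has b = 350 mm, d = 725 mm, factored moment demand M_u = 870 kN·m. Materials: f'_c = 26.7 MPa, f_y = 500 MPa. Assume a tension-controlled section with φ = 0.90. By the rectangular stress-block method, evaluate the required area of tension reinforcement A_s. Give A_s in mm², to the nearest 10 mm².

A_s ≈ 3080 mm²

M_n = M_u/φ = 870/0.90 = 966.667 kN·m.
With M_n = 0.85 f'_c a b (d − a/2), solve the quadratic for a:
a = d − √(d² − 2M_n/(0.85 f'_c b)) = 725 − √(725² − 2 × 966.667×10⁶/(0.85 × 26.7 × 350)) = 193.75 mm.
A_s = 0.85 f'_c a b / f_y = 0.85 × 26.7 × 193.75 × 350 / 500 = 3078.0 mm².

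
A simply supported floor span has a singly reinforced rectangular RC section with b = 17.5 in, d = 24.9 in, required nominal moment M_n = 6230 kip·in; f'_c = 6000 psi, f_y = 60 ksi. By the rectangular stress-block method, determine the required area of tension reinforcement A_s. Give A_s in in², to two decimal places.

From M_n = 0.85 f'_c a b (d − a/2):
a = d − √(d² − 2M_n/(0.85 f'_c b)) = 24.9 − √(24.9² − 2 × 6230/(0.85 × 6 × 17.5)) = 2.982 in.
A_s = 0.85 f'_c a b / f_y = 0.85 × 6 × 2.982 × 17.5 / 60 = 4.436 in².

A_s ≈ 4.44 in²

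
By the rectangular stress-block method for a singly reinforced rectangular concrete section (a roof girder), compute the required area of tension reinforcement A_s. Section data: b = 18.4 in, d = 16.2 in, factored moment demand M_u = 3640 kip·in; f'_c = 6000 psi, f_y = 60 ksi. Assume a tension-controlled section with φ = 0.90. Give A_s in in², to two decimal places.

M_n = M_u/φ = 3640/0.90 = 4044.44 kip·in.
From M_n = 0.85 f'_c a b (d − a/2):
a = d − √(d² − 2M_n/(0.85 f'_c b)) = 16.2 − √(16.2² − 2 × 4044.44/(0.85 × 6 × 18.4)) = 2.924 in.
A_s = 0.85 f'_c a b / f_y = 0.85 × 6 × 2.924 × 18.4 / 60 = 4.573 in².

A_s ≈ 4.57 in²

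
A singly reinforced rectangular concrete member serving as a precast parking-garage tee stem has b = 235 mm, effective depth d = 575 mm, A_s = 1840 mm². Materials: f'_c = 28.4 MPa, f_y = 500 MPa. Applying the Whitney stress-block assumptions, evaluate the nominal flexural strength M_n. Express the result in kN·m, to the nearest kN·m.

T = A_s f_y = 1840 × 500 = 920000 N = 920 kN.
From C = T: a = T/(0.85 f'_c b) = 920000/(0.85 × 28.4 × 235) = 162.17 mm.
M_n = T(d − a/2) = 920 kN × (575 − 81.085) mm = 454.40 kN·m.

M_n ≈ 454 kN·m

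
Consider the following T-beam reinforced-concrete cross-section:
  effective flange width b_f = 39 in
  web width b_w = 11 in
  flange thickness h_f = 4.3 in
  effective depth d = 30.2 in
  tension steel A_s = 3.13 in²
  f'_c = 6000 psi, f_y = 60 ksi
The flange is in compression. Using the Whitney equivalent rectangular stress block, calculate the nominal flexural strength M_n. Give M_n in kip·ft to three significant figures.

M_n ≈ 465 kip·ft

Tension: T = A_s f_y = 3.13 × 60 = 187.8 kips.
Try a within the flange: a = T/(0.85 f'_c b_f) = 187.8/(0.85 × 6 × 39) = 0.944 in.
Since a = 0.944 ≤ h_f = 4.3 in, the stress block lies entirely in the flange; analyse as a rectangular beam of width b_f.
M_n = T(d − a/2) = 187.8 × (30.2 − 0.472) = 5582.9 kip·in.
M_n = 5582.9/12 = 465.24 kip·ft.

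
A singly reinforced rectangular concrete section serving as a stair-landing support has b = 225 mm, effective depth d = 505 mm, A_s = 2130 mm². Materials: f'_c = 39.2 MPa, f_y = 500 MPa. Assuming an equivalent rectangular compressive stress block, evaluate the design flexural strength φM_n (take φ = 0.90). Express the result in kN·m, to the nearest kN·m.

φM_n ≈ 416 kN·m

T = A_s f_y = 2130 × 500 = 1065000 N = 1065 kN.
From C = T: a = T/(0.85 f'_c b) = 1065000/(0.85 × 39.2 × 225) = 142.06 mm.
M_n = T(d − a/2) = 1065 kN × (505 − 71.03) mm = 462.18 kN·m.
φM_n = 0.90 × 462.18 = 415.96 kN·m.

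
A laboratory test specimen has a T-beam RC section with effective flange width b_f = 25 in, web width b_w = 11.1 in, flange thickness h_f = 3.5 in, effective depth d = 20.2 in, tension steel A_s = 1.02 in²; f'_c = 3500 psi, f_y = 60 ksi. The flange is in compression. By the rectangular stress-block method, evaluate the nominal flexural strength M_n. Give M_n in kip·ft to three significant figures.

M_n ≈ 101 kip·ft

Tension: T = A_s f_y = 1.02 × 60 = 61.2 kips.
Try a within the flange: a = T/(0.85 f'_c b_f) = 61.2/(0.85 × 3.5 × 25) = 0.823 in.
Since a = 0.823 ≤ h_f = 3.5 in, the stress block lies entirely in the flange; analyse as a rectangular beam of width b_f.
M_n = T(d − a/2) = 61.2 × (20.2 − 0.4115) = 1211.1 kip·in.
M_n = 1211.1/12 = 100.93 kip·ft.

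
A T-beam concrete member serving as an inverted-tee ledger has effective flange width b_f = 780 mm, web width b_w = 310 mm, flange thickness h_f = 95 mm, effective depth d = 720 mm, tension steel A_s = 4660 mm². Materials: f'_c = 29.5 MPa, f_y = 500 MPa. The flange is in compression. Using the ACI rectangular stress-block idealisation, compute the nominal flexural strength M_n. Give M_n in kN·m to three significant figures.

M_n ≈ 1530 kN·m

Tension: T = A_s f_y = 4660 × 500 = 2330000 N.
Try a within the flange: a = T/(0.85 f'_c b_f) = 2330000/(0.85 × 29.5 × 780) = 119.13 mm.
a = 119.13 > h_f = 95 mm: the block extends into the web. Split into flange-overhang and web parts.
C_f = 0.85 f'_c (b_f − b_w) h_f = 0.85 × 29.5 × (780 − 310) × 95 = 1119599 N.
Remaining web compression depth: a_w = (T − C_f)/(0.85 f'_c b_w) = (2330000 − 1119599)/(0.85 × 29.5 × 310) = 155.71 mm.
M_n = C_f(d − h_f/2) + (T − C_f)(d − a_w/2) = 1119599 × (720 − 47.5) + 1210401 × (720 − 77.855) = 752.93 + 777.25 = 1530.18 × 10⁶ N·mm.
M_n = 1530.18 kN·m.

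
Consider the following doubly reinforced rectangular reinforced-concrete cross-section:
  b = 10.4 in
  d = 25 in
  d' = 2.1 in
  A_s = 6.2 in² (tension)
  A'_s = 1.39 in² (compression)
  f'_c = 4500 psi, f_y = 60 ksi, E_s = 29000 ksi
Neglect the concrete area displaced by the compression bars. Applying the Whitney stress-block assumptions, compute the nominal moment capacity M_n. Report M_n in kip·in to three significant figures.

Assume both steels yield.
a = (A_s − A'_s) f_y/(0.85 f'_c b) = (6.2 − 1.39) × 60/(0.85 × 4.5 × 10.4) = 7.255 in.
c = a/β₁ = 7.255/0.825 = 8.794 in; ε'_s = 0.003(c − d')/c = 0.0023 ≥ ε_y = 0.0021, so the compression steel yields.
M_n = (A_s − A'_s) f_y (d − a/2) + A'_s f_y (d − d') = 288.6 × (25 − 3.6275) + 83.4 × (25 − 2.1) = 6168.1 + 1909.9 = 8078.0 kip·in.

M_n ≈ 8080 kip·in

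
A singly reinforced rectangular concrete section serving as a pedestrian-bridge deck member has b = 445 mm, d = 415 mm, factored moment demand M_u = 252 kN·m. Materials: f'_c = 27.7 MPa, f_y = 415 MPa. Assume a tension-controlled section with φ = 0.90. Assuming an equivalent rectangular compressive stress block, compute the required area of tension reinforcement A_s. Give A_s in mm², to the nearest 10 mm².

A_s ≈ 1780 mm²

M_n = M_u/φ = 252/0.90 = 280 kN·m.
With M_n = 0.85 f'_c a b (d − a/2), solve the quadratic for a:
a = d − √(d² − 2M_n/(0.85 f'_c b)) = 415 − √(415² − 2 × 280×10⁶/(0.85 × 27.7 × 445)) = 70.36 mm.
A_s = 0.85 f'_c a b / f_y = 0.85 × 27.7 × 70.36 × 445 / 415 = 1776.4 mm².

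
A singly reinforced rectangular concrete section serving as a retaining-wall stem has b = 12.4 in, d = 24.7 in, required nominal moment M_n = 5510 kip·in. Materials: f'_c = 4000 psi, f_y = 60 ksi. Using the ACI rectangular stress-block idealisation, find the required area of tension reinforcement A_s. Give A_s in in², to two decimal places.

From M_n = 0.85 f'_c a b (d − a/2):
a = d − √(d² − 2M_n/(0.85 f'_c b)) = 24.7 − √(24.7² − 2 × 5510/(0.85 × 4 × 12.4)) = 6.026 in.
A_s = 0.85 f'_c a b / f_y = 0.85 × 4 × 6.026 × 12.4 / 60 = 4.234 in².

A_s ≈ 4.23 in²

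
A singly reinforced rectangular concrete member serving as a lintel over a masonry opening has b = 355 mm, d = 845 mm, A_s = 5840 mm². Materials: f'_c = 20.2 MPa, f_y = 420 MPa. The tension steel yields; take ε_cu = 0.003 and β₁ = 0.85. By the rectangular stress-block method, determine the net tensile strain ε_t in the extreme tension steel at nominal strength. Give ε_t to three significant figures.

ε_t ≈ 0.00235

a = A_s f_y/(0.85 f'_c b) = 402.41 mm.
β₁ = 0.85, so c = a/β₁ = 402.41/0.85 = 473.42 mm.
From the linear strain diagram with ε_cu = 0.003: ε_t = 0.003 (d − c)/c = 0.003 × (845 − 473.42)/473.42 = 0.00235.
ε_t < 0.004 — the section is over-reinforced for flexure under ACI limits.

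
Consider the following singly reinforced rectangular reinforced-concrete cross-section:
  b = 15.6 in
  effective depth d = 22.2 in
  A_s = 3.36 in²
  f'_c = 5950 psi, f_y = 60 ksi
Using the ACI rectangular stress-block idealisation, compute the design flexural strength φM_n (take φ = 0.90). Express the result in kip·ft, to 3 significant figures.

T = A_s f_y = 3.36 × 60 = 201.6 kips.
a = T/(0.85 f'_c b) = 201.6/(0.85 × 5.95 × 15.6) = 2.555 in.
M_n = T(d − a/2) = 201.6 × (22.2 − 1.2775) = 4218.0 kip·in = 4218.0/12 = 351.50 kip·ft.
φM_n = 0.90 × 351.50 = 316.35 kip·ft.

φM_n ≈ 316 kip·ft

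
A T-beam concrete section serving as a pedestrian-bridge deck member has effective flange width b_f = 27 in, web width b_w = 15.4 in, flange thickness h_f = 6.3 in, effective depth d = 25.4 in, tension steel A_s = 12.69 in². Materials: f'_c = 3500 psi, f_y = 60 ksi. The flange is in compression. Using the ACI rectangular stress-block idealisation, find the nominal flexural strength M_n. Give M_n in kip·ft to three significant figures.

M_n ≈ 1290 kip·ft

Tension: T = A_s f_y = 12.69 × 60 = 761.4 kips.
Try a within the flange: a = T/(0.85 f'_c b_f) = 761.4/(0.85 × 3.5 × 27) = 9.479 in.
a = 9.479 > h_f = 6.3 in: the block extends into the web. Split into flange-overhang and web parts.
C_f = 0.85 f'_c (b_f − b_w) h_f = 0.85 × 3.5 × (27 − 15.4) × 6.3 = 217.4 kips.
Remaining web compression depth: a_w = (T − C_f)/(0.85 f'_c b_w) = (761.4 − 217.4)/(0.85 × 3.5 × 15.4) = 11.874 in.
M_n = C_f(d − h_f/2) + (T − C_f)(d − a_w/2) = 217.4 × (25.4 − 3.15) + 544 × (25.4 − 5.937) = 4837.2 + 10587.9 = 15425.1 kip·in.
M_n = 15425.1/12 = 1285.43 kip·ft.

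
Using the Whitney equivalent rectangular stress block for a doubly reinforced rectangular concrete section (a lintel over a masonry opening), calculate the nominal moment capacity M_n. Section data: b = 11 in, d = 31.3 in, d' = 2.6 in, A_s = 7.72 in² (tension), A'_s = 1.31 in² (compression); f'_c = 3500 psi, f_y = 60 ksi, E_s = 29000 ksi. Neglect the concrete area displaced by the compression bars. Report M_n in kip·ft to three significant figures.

M_n ≈ 1000 kip·ft

Assume both steels yield.
a = (A_s − A'_s) f_y/(0.85 f'_c b) = (7.72 − 1.31) × 60/(0.85 × 3.5 × 11) = 11.752 in.
c = a/β₁ = 11.752/0.85 = 13.826 in; ε'_s = 0.003(c − d')/c = 0.0024 ≥ ε_y = 0.0021, so the compression steel yields.
M_n = (A_s − A'_s) f_y (d − a/2) + A'_s f_y (d − d') = 384.6 × (31.3 − 5.876) + 78.6 × (31.3 − 2.6) = 9778.1 + 2255.8 = 12033.9 kip·in = 12033.9/12 = 1002.83 kip·ft.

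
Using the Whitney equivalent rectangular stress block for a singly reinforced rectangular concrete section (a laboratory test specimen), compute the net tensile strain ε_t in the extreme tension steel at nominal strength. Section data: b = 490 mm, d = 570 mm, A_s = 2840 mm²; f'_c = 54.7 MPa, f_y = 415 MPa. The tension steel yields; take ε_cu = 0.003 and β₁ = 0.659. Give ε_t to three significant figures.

ε_t ≈ 0.0188

a = A_s f_y/(0.85 f'_c b) = 51.73 mm.
β₁ = 0.659, so c = a/β₁ = 51.73/0.659 = 78.50 mm.
From the linear strain diagram with ε_cu = 0.003: ε_t = 0.003 (d − c)/c = 0.003 × (570 − 78.50)/78.50 = 0.0188.
Since ε_t ≥ 0.005, the section is tension-controlled.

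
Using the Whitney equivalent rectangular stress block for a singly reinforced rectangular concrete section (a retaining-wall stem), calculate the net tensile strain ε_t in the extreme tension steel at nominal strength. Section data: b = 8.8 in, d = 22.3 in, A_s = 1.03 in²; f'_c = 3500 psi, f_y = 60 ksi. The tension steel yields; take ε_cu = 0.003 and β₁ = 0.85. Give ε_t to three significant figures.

a = A_s f_y/(0.85 f'_c b) = 2.361 in.
β₁ = 0.85, so c = a/β₁ = 2.361/0.85 = 2.778 in.
From the linear strain diagram with ε_cu = 0.003: ε_t = 0.003 (d − c)/c = 0.003 × (22.3 − 2.778)/2.778 = 0.0211.
Since ε_t ≥ 0.005, the section is tension-controlled.

ε_t ≈ 0.0211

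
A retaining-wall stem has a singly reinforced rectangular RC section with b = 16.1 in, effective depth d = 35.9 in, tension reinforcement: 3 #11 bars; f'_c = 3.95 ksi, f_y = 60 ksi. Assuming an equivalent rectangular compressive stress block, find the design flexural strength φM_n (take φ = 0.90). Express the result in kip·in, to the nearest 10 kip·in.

A_s = 3 × 1.56 = 4.68 in².
T = A_s f_y = 4.68 × 60 = 280.8 kips.
a = T/(0.85 f'_c b) = 280.8/(0.85 × 3.95 × 16.1) = 5.195 in.
M_n = T(d − a/2) = 280.8 × (35.9 − 2.5975) = 9351.3 kip·in.
φM_n = 0.90 × 9351.3 = 8416.2 kip·in.

φM_n ≈ 8420 kip·in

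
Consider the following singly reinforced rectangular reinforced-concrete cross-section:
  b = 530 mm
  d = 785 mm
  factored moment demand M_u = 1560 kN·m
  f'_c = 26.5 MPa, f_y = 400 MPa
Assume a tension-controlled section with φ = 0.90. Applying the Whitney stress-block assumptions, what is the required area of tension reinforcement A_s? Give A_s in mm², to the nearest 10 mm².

M_n = M_u/φ = 1560/0.90 = 1733.33 kN·m.
With M_n = 0.85 f'_c a b (d − a/2), solve the quadratic for a:
a = d − √(d² − 2M_n/(0.85 f'_c b)) = 785 − √(785² − 2 × 1733.33×10⁶/(0.85 × 26.5 × 530)) = 214.17 mm.
A_s = 0.85 f'_c a b / f_y = 0.85 × 26.5 × 214.17 × 530 / 400 = 6392.0 mm².

A_s ≈ 6390 mm²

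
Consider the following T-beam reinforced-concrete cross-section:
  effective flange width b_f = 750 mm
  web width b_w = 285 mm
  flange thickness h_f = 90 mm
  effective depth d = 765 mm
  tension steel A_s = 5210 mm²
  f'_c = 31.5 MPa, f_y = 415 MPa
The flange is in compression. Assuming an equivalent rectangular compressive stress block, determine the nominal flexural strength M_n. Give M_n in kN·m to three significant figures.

Tension: T = A_s f_y = 5210 × 415 = 2162150 N.
Try a within the flange: a = T/(0.85 f'_c b_f) = 2162150/(0.85 × 31.5 × 750) = 107.67 mm.
a = 107.67 > h_f = 90 mm: the block extends into the web. Split into flange-overhang and web parts.
C_f = 0.85 f'_c (b_f − b_w) h_f = 0.85 × 31.5 × (750 − 285) × 90 = 1120534 N.
Remaining web compression depth: a_w = (T − C_f)/(0.85 f'_c b_w) = (2162150 − 1120534)/(0.85 × 31.5 × 285) = 136.50 mm.
M_n = C_f(d − h_f/2) + (T − C_f)(d − a_w/2) = 1120534 × (765 − 45) + 1041616 × (765 − 68.25) = 806.78 + 725.75 = 1532.53 × 10⁶ N·mm.
M_n = 1532.53 kN·m.

M_n ≈ 1530 kN·m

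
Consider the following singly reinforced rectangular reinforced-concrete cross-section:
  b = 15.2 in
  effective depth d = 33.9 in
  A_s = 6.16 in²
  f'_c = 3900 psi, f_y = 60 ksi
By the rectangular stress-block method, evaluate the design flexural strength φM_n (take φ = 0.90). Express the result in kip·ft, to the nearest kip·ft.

T = A_s f_y = 6.16 × 60 = 369.6 kips.
a = T/(0.85 f'_c b) = 369.6/(0.85 × 3.9 × 15.2) = 7.335 in.
M_n = T(d − a/2) = 369.6 × (33.9 − 3.6675) = 11173.9 kip·in = 11173.9/12 = 931.16 kip·ft.
φM_n = 0.90 × 931.16 = 838.04 kip·ft.

φM_n ≈ 838 kip·ft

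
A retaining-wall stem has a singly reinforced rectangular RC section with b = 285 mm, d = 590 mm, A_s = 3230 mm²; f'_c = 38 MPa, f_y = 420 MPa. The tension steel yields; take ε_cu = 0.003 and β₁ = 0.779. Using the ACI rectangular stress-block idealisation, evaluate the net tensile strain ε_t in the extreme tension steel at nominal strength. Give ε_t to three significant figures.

ε_t ≈ 0.00636

a = A_s f_y/(0.85 f'_c b) = 147.37 mm.
β₁ = 0.779, so c = a/β₁ = 147.37/0.779 = 189.18 mm.
From the linear strain diagram with ε_cu = 0.003: ε_t = 0.003 (d − c)/c = 0.003 × (590 − 189.18)/189.18 = 0.00636.
Since ε_t ≥ 0.005, the section is tension-controlled.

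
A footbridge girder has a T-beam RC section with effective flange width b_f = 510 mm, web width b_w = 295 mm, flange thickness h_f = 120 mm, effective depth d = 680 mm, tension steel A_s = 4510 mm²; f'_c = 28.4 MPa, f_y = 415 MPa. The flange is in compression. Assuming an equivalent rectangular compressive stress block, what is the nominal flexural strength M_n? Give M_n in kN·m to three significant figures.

M_n ≈ 1130 kN·m

Tension: T = A_s f_y = 4510 × 415 = 1871650 N.
Try a within the flange: a = T/(0.85 f'_c b_f) = 1871650/(0.85 × 28.4 × 510) = 152.03 mm.
a = 152.03 > h_f = 120 mm: the block extends into the web. Split into flange-overhang and web parts.
C_f = 0.85 f'_c (b_f − b_w) h_f = 0.85 × 28.4 × (510 − 295) × 120 = 622812 N.
Remaining web compression depth: a_w = (T − C_f)/(0.85 f'_c b_w) = (1871650 − 622812)/(0.85 × 28.4 × 295) = 175.37 mm.
M_n = C_f(d − h_f/2) + (T − C_f)(d − a_w/2) = 622812 × (680 − 60) + 1248838 × (680 − 87.685) = 386.14 + 739.71 = 1125.85 × 10⁶ N·mm.
M_n = 1125.85 kN·m.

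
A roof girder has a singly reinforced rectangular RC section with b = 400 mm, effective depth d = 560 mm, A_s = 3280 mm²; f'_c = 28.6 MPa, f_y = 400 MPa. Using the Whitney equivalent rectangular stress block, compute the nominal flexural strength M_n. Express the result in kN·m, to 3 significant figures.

T = A_s f_y = 3280 × 400 = 1312000 N = 1312 kN.
From C = T: a = T/(0.85 f'_c b) = 1312000/(0.85 × 28.6 × 400) = 134.92 mm.
M_n = T(d − a/2) = 1312 kN × (560 − 67.46) mm = 646.21 kN·m.

M_n ≈ 646 kN·m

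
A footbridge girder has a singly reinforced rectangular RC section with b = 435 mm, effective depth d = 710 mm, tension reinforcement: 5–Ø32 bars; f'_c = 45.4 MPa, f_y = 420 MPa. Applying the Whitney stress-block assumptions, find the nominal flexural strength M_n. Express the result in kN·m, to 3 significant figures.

A_s = 5 × 804 = 4020 mm².
T = A_s f_y = 4020 × 420 = 1688400 N = 1688.4 kN.
From C = T: a = T/(0.85 f'_c b) = 1688400/(0.85 × 45.4 × 435) = 100.58 mm.
M_n = T(d − a/2) = 1688.4 kN × (710 − 50.29) mm = 1113.85 kN·m.

M_n ≈ 1110 kN·m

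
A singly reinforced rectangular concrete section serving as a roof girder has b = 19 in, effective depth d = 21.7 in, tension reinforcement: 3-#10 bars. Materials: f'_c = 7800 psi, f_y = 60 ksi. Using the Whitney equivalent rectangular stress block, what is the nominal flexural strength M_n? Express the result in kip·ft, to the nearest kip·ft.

A_s = 3 × 1.27 = 3.81 in².
T = A_s f_y = 3.81 × 60 = 228.6 kips.
a = T/(0.85 f'_c b) = 228.6/(0.85 × 7.8 × 19) = 1.815 in.
M_n = T(d − a/2) = 228.6 × (21.7 − 0.9075) = 4753.2 kip·in = 4753.2/12 = 396.10 kip·ft.

M_n ≈ 396 kip·ft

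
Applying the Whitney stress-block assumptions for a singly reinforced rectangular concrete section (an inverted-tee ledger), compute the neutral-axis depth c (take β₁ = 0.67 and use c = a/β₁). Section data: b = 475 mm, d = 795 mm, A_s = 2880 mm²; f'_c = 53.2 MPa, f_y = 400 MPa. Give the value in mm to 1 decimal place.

T = A_s f_y = 2880 × 400 = 1152000 N = 1152 kN.
Setting C = 0.85 f'_c a b equal to T: a = 1152000/(0.85 × 53.2 × 475) = 53.633 mm.
With β₁ = 0.67, c = a/β₁ = 53.633/0.67 = 80.0 mm.

c ≈ 80.0 mm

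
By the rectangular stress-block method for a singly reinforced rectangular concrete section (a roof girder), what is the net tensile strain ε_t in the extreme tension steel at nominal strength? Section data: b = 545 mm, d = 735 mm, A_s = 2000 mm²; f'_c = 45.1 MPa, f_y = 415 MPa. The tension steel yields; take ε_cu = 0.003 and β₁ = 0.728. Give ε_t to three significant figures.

a = A_s f_y/(0.85 f'_c b) = 39.73 mm.
β₁ = 0.728, so c = a/β₁ = 39.73/0.728 = 54.57 mm.
From the linear strain diagram with ε_cu = 0.003: ε_t = 0.003 (d − c)/c = 0.003 × (735 − 54.57)/54.57 = 0.0374.
Since ε_t ≥ 0.005, the section is tension-controlled.

ε_t ≈ 0.0374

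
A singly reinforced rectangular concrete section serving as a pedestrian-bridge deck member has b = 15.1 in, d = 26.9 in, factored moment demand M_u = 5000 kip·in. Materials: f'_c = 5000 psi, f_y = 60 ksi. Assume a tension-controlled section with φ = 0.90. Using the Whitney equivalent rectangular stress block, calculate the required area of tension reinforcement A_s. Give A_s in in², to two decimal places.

M_n = M_u/φ = 5000/0.90 = 5555.56 kip·in.
From M_n = 0.85 f'_c a b (d − a/2):
a = d − √(d² − 2M_n/(0.85 f'_c b)) = 26.9 − √(26.9² − 2 × 5555.56/(0.85 × 5 × 15.1)) = 3.438 in.
A_s = 0.85 f'_c a b / f_y = 0.85 × 5 × 3.438 × 15.1 / 60 = 3.677 in².

A_s ≈ 3.68 in²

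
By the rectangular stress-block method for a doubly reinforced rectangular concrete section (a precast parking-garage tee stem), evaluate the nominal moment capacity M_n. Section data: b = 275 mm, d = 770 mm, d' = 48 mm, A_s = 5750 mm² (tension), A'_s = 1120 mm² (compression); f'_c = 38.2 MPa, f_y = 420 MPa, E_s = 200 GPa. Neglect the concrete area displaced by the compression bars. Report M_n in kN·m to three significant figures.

M_n ≈ 1630 kN·m

Assume both tension and compression steel yield.
Net tension couple steel: A_s − A'_s = 4630 mm².
a = (A_s − A'_s) f_y / (0.85 f'_c b) = 1944600/(0.85 × 38.2 × 275) = 217.78 mm.
c = a/β₁ = 217.78/0.777 = 280.28 mm; ε'_s = 0.003(c − d')/c = 0.0025 ≥ f_y/E_s = 0.0021, so compression steel does yield.
M_n = (A_s − A'_s) f_y (d − a/2) + A'_s f_y (d − d') = [1944600 × (770 − 108.89) + 470400 × (770 − 48)] × 10⁻⁶ = 1285.59 + 339.63 = 1625.22 kN·m.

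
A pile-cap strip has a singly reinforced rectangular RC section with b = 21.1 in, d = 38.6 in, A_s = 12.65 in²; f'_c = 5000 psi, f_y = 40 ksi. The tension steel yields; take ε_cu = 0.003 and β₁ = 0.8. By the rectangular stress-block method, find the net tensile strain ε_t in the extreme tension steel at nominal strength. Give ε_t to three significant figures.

ε_t ≈ 0.0134

a = A_s f_y/(0.85 f'_c b) = 5.643 in.
β₁ = 0.8, so c = a/β₁ = 5.643/0.8 = 7.054 in.
From the linear strain diagram with ε_cu = 0.003: ε_t = 0.003 (d − c)/c = 0.003 × (38.6 − 7.054)/7.054 = 0.0134.
Since ε_t ≥ 0.005, the section is tension-controlled.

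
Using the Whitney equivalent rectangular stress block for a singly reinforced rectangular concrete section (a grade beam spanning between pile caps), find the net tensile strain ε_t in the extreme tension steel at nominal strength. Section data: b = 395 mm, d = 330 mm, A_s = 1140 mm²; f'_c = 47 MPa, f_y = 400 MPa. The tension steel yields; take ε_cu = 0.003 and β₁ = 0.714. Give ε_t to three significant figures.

ε_t ≈ 0.0215

a = A_s f_y/(0.85 f'_c b) = 28.90 mm.
β₁ = 0.714, so c = a/β₁ = 28.90/0.714 = 40.48 mm.
From the linear strain diagram with ε_cu = 0.003: ε_t = 0.003 (d − c)/c = 0.003 × (330 − 40.48)/40.48 = 0.0215.
Since ε_t ≥ 0.005, the section is tension-controlled.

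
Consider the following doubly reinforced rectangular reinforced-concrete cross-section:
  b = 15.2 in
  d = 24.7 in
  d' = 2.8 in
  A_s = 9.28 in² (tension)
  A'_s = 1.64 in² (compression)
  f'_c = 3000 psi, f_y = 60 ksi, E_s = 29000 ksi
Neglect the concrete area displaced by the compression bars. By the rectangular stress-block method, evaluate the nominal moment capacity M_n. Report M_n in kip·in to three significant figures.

Assume both steels yield.
a = (A_s − A'_s) f_y/(0.85 f'_c b) = (9.28 − 1.64) × 60/(0.85 × 3 × 15.2) = 11.827 in.
c = a/β₁ = 11.827/0.85 = 13.914 in; ε'_s = 0.003(c − d')/c = 0.0024 ≥ ε_y = 0.0021, so the compression steel yields.
M_n = (A_s − A'_s) f_y (d − a/2) + A'_s f_y (d − d') = 458.4 × (24.7 − 5.9135) + 98.4 × (24.7 − 2.8) = 8611.7 + 2155.0 = 10766.7 kip·in.

M_n ≈ 10800 kip·in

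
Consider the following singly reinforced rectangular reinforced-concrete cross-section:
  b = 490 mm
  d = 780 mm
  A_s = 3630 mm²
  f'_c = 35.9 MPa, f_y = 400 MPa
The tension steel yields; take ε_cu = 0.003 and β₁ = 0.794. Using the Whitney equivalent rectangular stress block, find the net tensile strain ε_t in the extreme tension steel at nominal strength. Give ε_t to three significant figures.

ε_t ≈ 0.0161

a = A_s f_y/(0.85 f'_c b) = 97.11 mm.
β₁ = 0.794, so c = a/β₁ = 97.11/0.794 = 122.30 mm.
From the linear strain diagram with ε_cu = 0.003: ε_t = 0.003 (d − c)/c = 0.003 × (780 − 122.30)/122.30 = 0.0161.
Since ε_t ≥ 0.005, the section is tension-controlled.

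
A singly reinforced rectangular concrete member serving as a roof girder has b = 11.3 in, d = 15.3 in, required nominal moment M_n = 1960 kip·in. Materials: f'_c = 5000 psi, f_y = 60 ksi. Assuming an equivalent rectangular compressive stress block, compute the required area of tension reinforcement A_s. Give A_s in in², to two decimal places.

A_s ≈ 2.36 in²

From M_n = 0.85 f'_c a b (d − a/2):
a = d − √(d² − 2M_n/(0.85 f'_c b)) = 15.3 − √(15.3² − 2 × 1960/(0.85 × 5 × 11.3)) = 2.952 in.
A_s = 0.85 f'_c a b / f_y = 0.85 × 5 × 2.952 × 11.3 / 60 = 2.363 in².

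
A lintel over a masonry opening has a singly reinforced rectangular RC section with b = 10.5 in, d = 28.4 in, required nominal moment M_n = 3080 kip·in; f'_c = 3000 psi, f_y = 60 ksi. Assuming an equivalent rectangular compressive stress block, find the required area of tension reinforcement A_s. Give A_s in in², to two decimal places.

From M_n = 0.85 f'_c a b (d − a/2):
a = d − √(d² − 2M_n/(0.85 f'_c b)) = 28.4 − √(28.4² − 2 × 3080/(0.85 × 3 × 10.5)) = 4.390 in.
A_s = 0.85 f'_c a b / f_y = 0.85 × 3 × 4.390 × 10.5 / 60 = 1.959 in².

A_s ≈ 1.96 in²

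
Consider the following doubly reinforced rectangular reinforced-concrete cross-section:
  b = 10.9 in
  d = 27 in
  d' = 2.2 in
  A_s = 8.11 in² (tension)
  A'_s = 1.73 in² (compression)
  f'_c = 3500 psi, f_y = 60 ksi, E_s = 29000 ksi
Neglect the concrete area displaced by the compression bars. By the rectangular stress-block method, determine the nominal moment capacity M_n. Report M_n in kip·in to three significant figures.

M_n ≈ 10700 kip·in

Assume both steels yield.
a = (A_s − A'_s) f_y/(0.85 f'_c b) = (8.11 − 1.73) × 60/(0.85 × 3.5 × 10.9) = 11.805 in.
c = a/β₁ = 11.805/0.85 = 13.888 in; ε'_s = 0.003(c − d')/c = 0.0025 ≥ ε_y = 0.0021, so the compression steel yields.
M_n = (A_s − A'_s) f_y (d − a/2) + A'_s f_y (d − d') = 382.8 × (27 − 5.9025) + 103.8 × (27 − 2.2) = 8076.1 + 2574.2 = 10650.3 kip·in.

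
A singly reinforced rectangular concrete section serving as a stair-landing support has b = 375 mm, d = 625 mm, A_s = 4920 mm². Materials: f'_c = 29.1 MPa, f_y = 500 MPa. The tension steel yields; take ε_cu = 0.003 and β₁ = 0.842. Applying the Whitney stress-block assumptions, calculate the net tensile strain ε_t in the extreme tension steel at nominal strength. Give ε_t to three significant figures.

a = A_s f_y/(0.85 f'_c b) = 265.21 mm.
β₁ = 0.842, so c = a/β₁ = 265.21/0.842 = 314.98 mm.
From the linear strain diagram with ε_cu = 0.003: ε_t = 0.003 (d − c)/c = 0.003 × (625 − 314.98)/314.98 = 0.00295.
ε_t < 0.004 — the section is over-reinforced for flexure under ACI limits.

ε_t ≈ 0.00295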